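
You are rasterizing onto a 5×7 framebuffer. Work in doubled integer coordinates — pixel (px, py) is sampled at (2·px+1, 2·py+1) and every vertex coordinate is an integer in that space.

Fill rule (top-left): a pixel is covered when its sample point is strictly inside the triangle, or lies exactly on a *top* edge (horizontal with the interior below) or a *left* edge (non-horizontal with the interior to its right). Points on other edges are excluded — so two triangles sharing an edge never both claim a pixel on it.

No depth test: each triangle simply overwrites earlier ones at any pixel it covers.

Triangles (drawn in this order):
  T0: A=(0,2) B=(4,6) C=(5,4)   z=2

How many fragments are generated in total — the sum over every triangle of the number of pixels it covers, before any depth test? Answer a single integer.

T0:
  2·area = 12  (B↔C swapped to make it positive)
  edge (0, 2)→(5, 4): d=(5,2) right/bottom  bias=-1
  edge (5, 4)→(4, 6): d=(-1,2) right/bottom  bias=-1
  edge (4, 6)→(0, 2): d=(-4,-4) top-left  bias=+0
    (0,1)@(1, 3): e=[3,9,0] → #  [on edge]
    (1,1)@(3, 3): e=[-1,5,8] → ·
    (0,2)@(1, 5): e=[13,7,-8] → ·
    (1,2)@(3, 5): e=[9,3,0] → #  [on edge]
    (2,2)@(5, 5): e=[5,-1,8] → ·
    (1,3)@(3, 7): e=[19,1,-8] → ·
    (2,3)@(5, 7): e=[15,-3,0] → ·  [on edge]
    (3,4)@(7, 9): e=[21,-9,0] → ·  [on edge]
    (4,5)@(9, 11): e=[27,-15,0] → ·  [on edge]
  covered (2 px):
    · · · · ·
    # · · · ·
    · # · · ·
    · · · · ·
    · · · · ·
    · · · · ·
    · · · · ·

Result: 2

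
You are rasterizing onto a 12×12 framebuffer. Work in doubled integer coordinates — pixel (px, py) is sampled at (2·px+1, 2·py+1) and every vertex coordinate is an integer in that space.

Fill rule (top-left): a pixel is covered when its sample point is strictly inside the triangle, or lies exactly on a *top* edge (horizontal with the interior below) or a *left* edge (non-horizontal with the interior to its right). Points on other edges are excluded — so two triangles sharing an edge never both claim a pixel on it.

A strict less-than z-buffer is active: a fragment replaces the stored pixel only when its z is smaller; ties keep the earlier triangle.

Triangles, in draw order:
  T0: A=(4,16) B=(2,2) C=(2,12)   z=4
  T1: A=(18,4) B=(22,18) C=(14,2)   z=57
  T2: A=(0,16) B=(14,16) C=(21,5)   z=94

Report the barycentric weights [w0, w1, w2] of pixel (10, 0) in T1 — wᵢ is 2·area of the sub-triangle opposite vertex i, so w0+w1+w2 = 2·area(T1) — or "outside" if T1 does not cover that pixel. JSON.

T0:
  2·area = 20  (B↔C swapped to make it positive)
  edge (4, 16)→(2, 12): d=(-2,-4) top-left  bias=+0
  edge (2, 12)→(2, 2): d=(0,-10) top-left  bias=+0
  edge (2, 2)→(4, 16): d=(2,14) right/bottom  bias=-1
    (1,4)@(3, 9): e=[10,10,0] → ·  [on edge]
    (1,5)@(3, 11): e=[6,10,4] → #
    (2,5)@(5, 11): e=[14,30,-24] → ·
    (1,6)@(3, 13): e=[2,10,8] → #
    (2,6)@(5, 13): e=[10,30,-20] → ·
    (1,7)@(3, 15): e=[-2,10,12] → ·
    (2,11)@(5, 23): e=[-10,30,0] → ·  [on edge]
  covered (2 px):
    · · · · · · · · · · · ·
    · · · · · · · · · · · ·
    · · · · · · · · · · · ·
    · · · · · · · · · · · ·
    · · · · · · · · · · · ·
    · # · · · · · · · · · ·
    · # · · · · · · · · · ·
    · · · · · · · · · · · ·
    · · · · · · · · · · · ·
    · · · · · · · · · · · ·
    · · · · · · · · · · · ·
    · · · · · · · · · · · ·
T1:
  2·area = 48
  edge (18, 4)→(22, 18): d=(4,14) right/bottom  bias=-1
  edge (22, 18)→(14, 2): d=(-8,-16) top-left  bias=+0
  edge (14, 2)→(18, 4): d=(4,2) right/bottom  bias=-1
    (7,1)@(15, 3): e=[38,8,2] → #
    (8,1)@(17, 3): e=[10,40,-2] → ·
    (7,2)@(15, 5): e=[46,-8,10] → ·
    (8,2)@(17, 5): e=[18,24,6] → #
    (9,2)@(19, 5): e=[-10,56,2] → ·
    (8,3)@(17, 7): e=[26,8,14] → #
    (9,3)@(19, 7): e=[-2,40,10] → ·
    (8,4)@(17, 9): e=[34,-8,22] → ·
    (9,4)@(19, 9): e=[6,24,18] → #
    (10,4)@(21, 9): e=[-22,56,14] → ·
    (9,5)@(19, 11): e=[14,8,26] → #
    (10,5)@(21, 11): e=[-14,40,22] → ·
  covered (6 px):
    · · · · · · · · · · · ·
    · · · · · · · # · · · ·
    · · · · · · · · # · · ·
    · · · · · · · · # · · ·
    · · · · · · · · · # · ·
    · · · · · · · · · # · ·
    · · · · · · · · · · · ·
    · · · · · · · · · · # ·
    · · · · · · · · · · · ·
    · · · · · · · · · · · ·
    · · · · · · · · · · · ·
    · · · · · · · · · · · ·
T2:
  2·area = 154  (B↔C swapped to make it positive)
  edge (0, 16)→(21, 5): d=(21,-11) top-left  bias=+0
  edge (21, 5)→(14, 16): d=(-7,11) right/bottom  bias=-1
  edge (14, 16)→(0, 16): d=(-14,0) right/bottom  bias=-1
    (10,2)@(21, 5): e=[0,0,154] → ·  [on edge]
    (9,3)@(19, 7): e=[20,8,126] → #
    (10,3)@(21, 7): e=[42,-14,126] → ·
    (7,4)@(15, 9): e=[18,38,98] → #
    (8,4)@(17, 9): e=[40,16,98] → #
    (9,4)@(19, 9): e=[62,-6,98] → ·
    (5,5)@(11, 11): e=[16,68,70] → #
    (6,5)@(13, 11): e=[38,46,70] → #
    (9,5)@(19, 11): e=[104,-20,70] → ·
    (3,6)@(7, 13): e=[14,98,42] → #
    (4,6)@(9, 13): e=[36,76,42] → #
    (8,6)@(17, 13): e=[124,-12,42] → ·
  covered (18 px):
    · · · · · · · · · · · ·
    · · · · · · · · · · · ·
    · · · · · · · · · · · ·
    · · · · · · · · · # · ·
    · · · · · · · # # · · ·
    · · · · · # # # # · · ·
    · · · # # # # # · · · ·
    · # # # # # # · · · · ·
    · · · · · · · · · · · ·
    · · · · · · · · · · · ·
    · · · · · · · · · · · ·
    · · · · · · · · · · · ·

Final: "outside"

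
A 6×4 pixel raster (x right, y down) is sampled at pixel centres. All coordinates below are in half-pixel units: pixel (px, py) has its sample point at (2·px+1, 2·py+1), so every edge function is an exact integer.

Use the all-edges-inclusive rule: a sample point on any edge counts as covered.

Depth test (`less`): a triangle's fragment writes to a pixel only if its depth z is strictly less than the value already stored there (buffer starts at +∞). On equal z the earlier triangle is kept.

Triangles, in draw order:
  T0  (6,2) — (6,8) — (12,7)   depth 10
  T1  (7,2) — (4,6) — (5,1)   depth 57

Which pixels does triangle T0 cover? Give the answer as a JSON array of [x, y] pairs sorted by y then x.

T0:
  2·area = 36  (B↔C swapped to make it positive)
  edge (6, 2)→(12, 7): d=(6,5) inclusive
  edge (12, 7)→(6, 8): d=(-6,1) inclusive
  edge (6, 8)→(6, 2): d=(0,-6) inclusive
    (3,1)@(7, 3): e=[1,29,6] → X
    (4,1)@(9, 3): e=[-9,27,18] → .
    (3,2)@(7, 5): e=[13,17,6] → X
    (4,2)@(9, 5): e=[3,15,18] → X
    (5,2)@(11, 5): e=[-7,13,30] → .
    (3,3)@(7, 7): e=[25,5,6] → X
    (5,3)@(11, 7): e=[5,1,30] → X
  covered (6 px):
    . . . . . .
    . . . X . .
    . . . X X .
    . . . X X X
T1:
  2·area = 11
  edge (7, 2)→(4, 6): d=(-3,4) inclusive
  edge (4, 6)→(5, 1): d=(1,-5) inclusive
  edge (5, 1)→(7, 2): d=(2,1) inclusive
    (2,0)@(5, 1): e=[11,0,0] → X  [on edge]
    (3,0)@(7, 1): e=[3,10,-2] → .
    (2,1)@(5, 3): e=[5,2,4] → X
    (3,1)@(7, 3): e=[-3,12,2] → .
    (4,1)@(9, 3): e=[-11,22,0] → .  [on edge]
    (2,2)@(5, 5): e=[-1,4,8] → .
  covered (2 px):
    . . X . . .
    . . X . . .
    . . . . . .
    . . . . . .

Answer: [[3,1],[3,2],[4,2],[3,3],[4,3],[5,3]]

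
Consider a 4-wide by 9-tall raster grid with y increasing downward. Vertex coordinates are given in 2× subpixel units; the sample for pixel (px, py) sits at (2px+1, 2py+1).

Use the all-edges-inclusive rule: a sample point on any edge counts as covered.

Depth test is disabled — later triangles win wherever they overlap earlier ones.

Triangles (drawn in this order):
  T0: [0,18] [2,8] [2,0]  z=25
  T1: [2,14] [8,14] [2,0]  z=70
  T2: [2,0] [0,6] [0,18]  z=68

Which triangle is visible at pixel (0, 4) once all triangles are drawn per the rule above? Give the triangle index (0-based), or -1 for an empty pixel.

T0:
  2·area = 16  (B↔C swapped to make it positive)
  edge (0, 18)→(2, 0): d=(2,-18) inclusive
  edge (2, 0)→(2, 8): d=(0,8) inclusive
  edge (2, 8)→(0, 18): d=(-2,10) inclusive
    (1,1)@(3, 3): e=[24,-8,0] → ·  [on edge]
    (0,4)@(1, 9): e=[0,8,8] → █  [on edge]
    (1,4)@(3, 9): e=[36,-8,-12] → ·
    (0,5)@(1, 11): e=[4,8,4] → █
    (1,5)@(3, 11): e=[40,-8,-16] → ·
    (0,6)@(1, 13): e=[8,8,0] → █  [on edge]
    (1,6)@(3, 13): e=[44,-8,-20] → ·
    (0,7)@(1, 15): e=[12,8,-4] → ·
  covered (3 px):
    · · · ·
    · · · ·
    · · · ·
    · · · ·
    █ · · ·
    █ · · ·
    █ · · ·
    · · · ·
    · · · ·
T1:
  2·area = 84  (B↔C swapped to make it positive)
  edge (2, 14)→(2, 0): d=(0,-14) inclusive
  edge (2, 0)→(8, 14): d=(6,14) inclusive
  edge (8, 14)→(2, 14): d=(-6,0) inclusive
    (1,1)@(3, 3): e=[14,4,66] → █
    (2,1)@(5, 3): e=[42,-24,66] → ·
    (1,2)@(3, 5): e=[14,16,54] → █
    (2,2)@(5, 5): e=[42,-12,54] → ·
    (1,3)@(3, 7): e=[14,28,42] → █
    (2,3)@(5, 7): e=[42,0,42] → █  [on edge]
    (3,3)@(7, 7): e=[70,-28,42] → ·
    (1,4)@(3, 9): e=[14,40,30] → █
    (3,4)@(7, 9): e=[70,-16,30] → ·
    (1,5)@(3, 11): e=[14,52,18] → █
    (3,5)@(7, 11): e=[70,-4,18] → ·
    (1,6)@(3, 13): e=[14,64,6] → █
  covered (11 px):
    · · · ·
    · █ · ·
    · █ · ·
    · █ █ ·
    · █ █ ·
    · █ █ ·
    · █ █ █
    · · · ·
    · · · ·
T2:
  2·area = 24  (B↔C swapped to make it positive)
  edge (2, 0)→(0, 18): d=(-2,18) inclusive
  edge (0, 18)→(0, 6): d=(0,-12) inclusive
  edge (0, 6)→(2, 0): d=(2,-6) inclusive
    (0,1)@(1, 3): e=[12,12,0] → █  [on edge]
    (1,1)@(3, 3): e=[-24,36,12] → ·
    (0,2)@(1, 5): e=[8,12,4] → █
    (1,2)@(3, 5): e=[-28,36,16] → ·
    (0,3)@(1, 7): e=[4,12,8] → █
    (1,3)@(3, 7): e=[-32,36,20] → ·
    (0,4)@(1, 9): e=[0,12,12] → █  [on edge]
    (1,4)@(3, 9): e=[-36,36,24] → ·
    (0,5)@(1, 11): e=[-4,12,16] → ·
  covered (4 px):
    · · · ·
    █ · · ·
    █ · · ·
    █ · · ·
    █ · · ·
    · · · ·
    · · · ·
    · · · ·
    · · · ·

Z-buffer (winner per pixel, '.' = empty):
  . . . .
  2 1 . .
  2 1 . .
  2 1 1 .
  2 1 1 .
  0 1 1 .
  0 1 1 1
  . . . .
  . . . .

Answer: 2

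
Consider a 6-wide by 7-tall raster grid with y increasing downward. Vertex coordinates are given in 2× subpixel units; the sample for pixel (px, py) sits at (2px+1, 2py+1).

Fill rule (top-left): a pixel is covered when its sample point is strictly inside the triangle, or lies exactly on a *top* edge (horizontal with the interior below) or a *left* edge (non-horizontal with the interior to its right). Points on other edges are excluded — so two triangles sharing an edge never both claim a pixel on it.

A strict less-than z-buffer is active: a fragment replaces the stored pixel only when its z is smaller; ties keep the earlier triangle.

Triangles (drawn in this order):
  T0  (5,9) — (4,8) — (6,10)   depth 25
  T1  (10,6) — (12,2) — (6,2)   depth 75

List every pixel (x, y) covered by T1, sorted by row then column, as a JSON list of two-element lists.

T0:
  degenerate (2·area = 0) — covers nothing
T1:
  2·area = 24  (B↔C swapped to make it positive)
  edge (10, 6)→(6, 2): d=(-4,-4) top-left  bias=+0
  edge (6, 2)→(12, 2): d=(6,0) top-left  bias=+0
  edge (12, 2)→(10, 6): d=(-2,4) right/bottom  bias=-1
    (2,0)@(5, 1): e=[0,-6,30] → ·  [on edge]
    (3,1)@(7, 3): e=[0,6,18] → #  [on edge]
    (4,1)@(9, 3): e=[8,6,10] → #
    (5,1)@(11, 3): e=[16,6,2] → #
    (3,2)@(7, 5): e=[-8,18,14] → ·
    (4,2)@(9, 5): e=[0,18,6] → #  [on edge]
    (5,2)@(11, 5): e=[8,18,-2] → ·
    (4,3)@(9, 7): e=[-8,30,2] → ·
    (5,3)@(11, 7): e=[0,30,-6] → ·  [on edge]
  covered (4 px):
    · · · · · ·
    · · · # # #
    · · · · # ·
    · · · · · ·
    · · · · · ·
    · · · · · ·
    · · · · · ·

Final: [[3,1],[4,1],[5,1],[4,2]]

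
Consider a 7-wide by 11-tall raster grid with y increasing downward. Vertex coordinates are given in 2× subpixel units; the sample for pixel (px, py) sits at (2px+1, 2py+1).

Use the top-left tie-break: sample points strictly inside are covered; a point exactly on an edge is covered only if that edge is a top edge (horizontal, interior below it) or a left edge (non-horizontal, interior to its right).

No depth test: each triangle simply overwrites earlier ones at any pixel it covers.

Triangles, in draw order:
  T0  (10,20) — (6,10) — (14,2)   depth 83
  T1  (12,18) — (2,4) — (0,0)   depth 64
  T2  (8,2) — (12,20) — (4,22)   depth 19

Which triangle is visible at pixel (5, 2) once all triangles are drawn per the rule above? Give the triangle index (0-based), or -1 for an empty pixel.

T0:
  2·area = 112
  edge (10, 20)→(6, 10): d=(-4,-10) top-left  bias=+0
  edge (6, 10)→(14, 2): d=(8,-8) top-left  bias=+0
  edge (14, 2)→(10, 20): d=(-4,18) right/bottom  bias=-1
    (6,1)@(13, 3): e=[98,0,14] → X  [on edge]
    (5,2)@(11, 5): e=[70,0,42] → X  [on edge]
    (4,3)@(9, 7): e=[42,0,70] → X  [on edge]
    (6,3)@(13, 7): e=[82,32,-2] → .
    (3,4)@(7, 9): e=[14,0,98] → X  [on edge]
    (6,4)@(13, 9): e=[74,48,-10] → .
    (2,5)@(5, 11): e=[-14,0,126] → .  [on edge]
    (3,5)@(7, 11): e=[6,16,90] → X
    (6,5)@(13, 11): e=[66,64,-18] → .
    (1,6)@(3, 13): e=[-42,0,154] → .  [on edge]
    (3,6)@(7, 13): e=[-2,32,82] → .
    (4,6)@(9, 13): e=[18,48,46] → X
    (0,7)@(1, 15): e=[-70,0,182] → .  [on edge]
  covered (16 px):
    . . . . . . .
    . . . . . . X
    . . . . . X X
    . . . . X X .
    . . . X X X .
    . . . X X X .
    . . . . X X .
    . . . . X X .
    . . . . X . .
    . . . . . . .
    . . . . . . .
T1:
  2·area = 12
  edge (12, 18)→(2, 4): d=(-10,-14) top-left  bias=+0
  edge (2, 4)→(0, 0): d=(-2,-4) top-left  bias=+0
  edge (0, 0)→(12, 18): d=(12,18) right/bottom  bias=-1
    (1,2)@(3, 5): e=[4,2,6] → X
    (2,2)@(5, 5): e=[32,10,-30] → .
    (1,3)@(3, 7): e=[-16,-2,30] → .
    (3,5)@(7, 11): e=[0,6,6] → X  [on edge]
    (4,5)@(9, 11): e=[28,14,-30] → .
    (3,6)@(7, 13): e=[-20,2,30] → .
  covered (2 px):
    . . . . . . .
    . . . . . . .
    . X . . . . .
    . . . . . . .
    . . . . . . .
    . . . X . . .
    . . . . . . .
    . . . . . . .
    . . . . . . .
    . . . . . . .
    . . . . . . .
T2:
  2·area = 152
  edge (8, 2)→(12, 20): d=(4,18) right/bottom  bias=-1
  edge (12, 20)→(4, 22): d=(-8,2) right/bottom  bias=-1
  edge (4, 22)→(8, 2): d=(4,-20) top-left  bias=+0
    (3,3)@(7, 7): e=[38,114,0] → X  [on edge]
    (4,3)@(9, 7): e=[2,110,40] → X
    (5,3)@(11, 7): e=[-34,106,80] → .
    (3,4)@(7, 9): e=[46,98,8] → X
    (5,4)@(11, 9): e=[-26,90,88] → .
    (3,5)@(7, 11): e=[54,82,16] → X
    (5,5)@(11, 11): e=[-18,74,96] → .
    (3,6)@(7, 13): e=[62,66,24] → X
    (5,6)@(11, 13): e=[-10,58,104] → .
    (3,7)@(7, 15): e=[70,50,32] → X
    (5,7)@(11, 15): e=[-2,42,112] → .
    (2,8)@(5, 17): e=[114,38,0] → X  [on edge]
  covered (20 px):
    . . . . . . .
    . . . . . . .
    . . . . . . .
    . . . X X . .
    . . . X X . .
    . . . X X . .
    . . . X X . .
    . . . X X . .
    . . X X X X .
    . . X X X X .
    . . X X . . .

Z-buffer (winner per pixel, '.' = empty):
  . . . . . . .
  . . . . . . 0
  . 1 . . . 0 0
  . . . 2 2 0 .
  . . . 2 2 0 .
  . . . 2 2 0 .
  . . . 2 2 0 .
  . . . 2 2 0 .
  . . 2 2 2 2 .
  . . 2 2 2 2 .
  . . 2 2 . . .

Answer: 0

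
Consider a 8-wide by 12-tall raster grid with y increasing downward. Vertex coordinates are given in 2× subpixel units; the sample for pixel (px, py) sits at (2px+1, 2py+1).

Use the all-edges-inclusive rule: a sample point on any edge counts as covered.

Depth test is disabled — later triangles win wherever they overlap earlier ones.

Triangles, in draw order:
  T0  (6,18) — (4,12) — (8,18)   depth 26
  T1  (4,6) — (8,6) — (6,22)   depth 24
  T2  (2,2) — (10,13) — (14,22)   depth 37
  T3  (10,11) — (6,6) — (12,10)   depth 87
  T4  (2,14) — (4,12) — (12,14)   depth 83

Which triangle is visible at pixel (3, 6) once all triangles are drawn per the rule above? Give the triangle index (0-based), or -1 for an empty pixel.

T0:
  2·area = 12
  edge (6, 18)→(4, 12): d=(-2,-6) inclusive
  edge (4, 12)→(8, 18): d=(4,6) inclusive
  edge (8, 18)→(6, 18): d=(-2,0) inclusive
    (0,1)@(1, 3): e=[0,-18,30] → .  [on edge]
    (1,4)@(3, 9): e=[0,-6,18] → .  [on edge]
    (2,7)@(5, 15): e=[0,6,6] → X  [on edge]
    (3,7)@(7, 15): e=[12,-6,6] → .
    (2,8)@(5, 17): e=[-4,14,2] → .
    (3,8)@(7, 17): e=[8,2,2] → X
    (4,8)@(9, 17): e=[20,-10,2] → .
    (3,9)@(7, 19): e=[4,10,-2] → .
    (3,10)@(7, 21): e=[0,18,-6] → .  [on edge]
  covered (2 px):
    . . . . . . . .
    . . . . . . . .
    . . . . . . . .
    . . . . . . . .
    . . . . . . . .
    . . . . . . . .
    . . . . . . . .
    . . X . . . . .
    . . . X . . . .
    . . . . . . . .
    . . . . . . . .
    . . . . . . . .
T1:
  2·area = 64
  edge (4, 6)→(8, 6): d=(4,0) inclusive
  edge (8, 6)→(6, 22): d=(-2,16) inclusive
  edge (6, 22)→(4, 6): d=(-2,-16) inclusive
    (2,3)@(5, 7): e=[4,46,14] → X
    (3,3)@(7, 7): e=[4,14,46] → X
    (4,3)@(9, 7): e=[4,-18,78] → .
    (2,4)@(5, 9): e=[12,42,10] → X
    (4,4)@(9, 9): e=[12,-22,74] → .
    (2,5)@(5, 11): e=[20,38,6] → X
    (4,5)@(9, 11): e=[20,-26,70] → .
    (2,6)@(5, 13): e=[28,34,2] → X
    (4,6)@(9, 13): e=[28,-30,66] → .
    (2,7)@(5, 15): e=[36,30,-2] → .
    (3,7)@(7, 15): e=[36,-2,30] → .
  covered (8 px):
    . . . . . . . .
    . . . . . . . .
    . . . . . . . .
    . . X X . . . .
    . . X X . . . .
    . . X X . . . .
    . . X X . . . .
    . . . . . . . .
    . . . . . . . .
    . . . . . . . .
    . . . . . . . .
    . . . . . . . .
T2:
  2·area = 28
  edge (2, 2)→(10, 13): d=(8,11) inclusive
  edge (10, 13)→(14, 22): d=(4,9) inclusive
  edge (14, 22)→(2, 2): d=(-12,-20) inclusive
    (2,3)@(5, 7): e=[7,21,0] → X  [on edge]
    (3,3)@(7, 7): e=[-15,3,40] → .
    (2,4)@(5, 9): e=[23,29,-24] → .
    (3,4)@(7, 9): e=[1,11,16] → X
    (4,4)@(9, 9): e=[-21,-7,56] → .
    (3,5)@(7, 11): e=[17,19,-8] → .
    (4,6)@(9, 13): e=[11,9,8] → X
    (5,6)@(11, 13): e=[-11,-9,48] → .
    (4,7)@(9, 15): e=[27,17,-16] → .
    (5,8)@(11, 17): e=[21,7,0] → X  [on edge]
    (6,8)@(13, 17): e=[-1,-11,40] → .
    (5,9)@(11, 19): e=[37,15,-24] → .
  covered (4 px):
    . . . . . . . .
    . . . . . . . .
    . . . . . . . .
    . . X . . . . .
    . . . X . . . .
    . . . . . . . .
    . . . . X . . .
    . . . . . . . .
    . . . . . X . .
    . . . . . . . .
    . . . . . . . .
    . . . . . . . .
T3:
  2·area = 14
  edge (10, 11)→(6, 6): d=(-4,-5) inclusive
  edge (6, 6)→(12, 10): d=(6,4) inclusive
  edge (12, 10)→(10, 11): d=(-2,1) inclusive
    (3,3)@(7, 7): e=[1,2,11] → X
    (4,3)@(9, 7): e=[11,-6,9] → .
    (3,4)@(7, 9): e=[-7,14,7] → .
    (4,4)@(9, 9): e=[3,6,5] → X
    (5,4)@(11, 9): e=[13,-2,3] → .
    (4,5)@(9, 11): e=[-5,18,1] → .
  covered (2 px):
    . . . . . . . .
    . . . . . . . .
    . . . . . . . .
    . . . X . . . .
    . . . . X . . .
    . . . . . . . .
    . . . . . . . .
    . . . . . . . .
    . . . . . . . .
    . . . . . . . .
    . . . . . . . .
    . . . . . . . .
T4:
  2·area = 20
  edge (2, 14)→(4, 12): d=(2,-2) inclusive
  edge (4, 12)→(12, 14): d=(8,2) inclusive
  edge (12, 14)→(2, 14): d=(-10,0) inclusive
    (7,0)@(15, 1): e=[0,-110,130] → .  [on edge]
    (6,1)@(13, 3): e=[0,-90,110] → .  [on edge]
    (5,2)@(11, 5): e=[0,-70,90] → .  [on edge]
    (4,3)@(9, 7): e=[0,-50,70] → .  [on edge]
    (3,4)@(7, 9): e=[0,-30,50] → .  [on edge]
    (2,5)@(5, 11): e=[0,-10,30] → .  [on edge]
    (1,6)@(3, 13): e=[0,10,10] → X  [on edge]
    (2,6)@(5, 13): e=[4,6,10] → X
    (3,6)@(7, 13): e=[8,2,10] → X
    (4,6)@(9, 13): e=[12,-2,10] → .
    (0,7)@(1, 15): e=[0,30,-10] → .  [on edge]
    (1,7)@(3, 15): e=[4,26,-10] → .
  covered (3 px):
    . . . . . . . .
    . . . . . . . .
    . . . . . . . .
    . . . . . . . .
    . . . . . . . .
    . . . . . . . .
    . X X X . . . .
    . . . . . . . .
    . . . . . . . .
    . . . . . . . .
    . . . . . . . .
    . . . . . . . .

Z-buffer (winner per pixel, '.' = empty):
  . . . . . . . .
  . . . . . . . .
  . . . . . . . .
  . . 2 3 . . . .
  . . 1 2 3 . . .
  . . 1 1 . . . .
  . 4 4 4 2 . . .
  . . 0 . . . . .
  . . . 0 . 2 . .
  . . . . . . . .
  . . . . . . . .
  . . . . . . . .

Answer: 4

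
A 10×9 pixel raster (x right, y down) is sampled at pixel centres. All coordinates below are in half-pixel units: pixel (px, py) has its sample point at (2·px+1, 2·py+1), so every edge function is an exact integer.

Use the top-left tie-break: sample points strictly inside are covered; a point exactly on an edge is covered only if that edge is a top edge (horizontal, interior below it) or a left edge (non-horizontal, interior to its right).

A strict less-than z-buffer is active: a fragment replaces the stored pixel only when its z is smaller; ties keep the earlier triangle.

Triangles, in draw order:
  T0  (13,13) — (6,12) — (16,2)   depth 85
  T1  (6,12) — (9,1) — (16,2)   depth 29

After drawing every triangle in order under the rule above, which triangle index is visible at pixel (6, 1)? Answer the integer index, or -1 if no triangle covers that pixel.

T0:
  2·area = 80
  edge (13, 13)→(6, 12): d=(-7,-1) top-left  bias=+0
  edge (6, 12)→(16, 2): d=(10,-10) top-left  bias=+0
  edge (16, 2)→(13, 13): d=(-3,11) right/bottom  bias=-1
    (8,0)@(17, 1): e=[88,0,-8] → ·  [on edge]
    (7,1)@(15, 3): e=[72,0,8] → #  [on edge]
    (8,1)@(17, 3): e=[74,20,-14] → ·
    (6,2)@(13, 5): e=[56,0,24] → #  [on edge]
    (8,2)@(17, 5): e=[60,40,-20] → ·
    (5,3)@(11, 7): e=[40,0,40] → #  [on edge]
    (7,3)@(15, 7): e=[44,40,-4] → ·
    (4,4)@(9, 9): e=[24,0,56] → #  [on edge]
    (7,4)@(15, 9): e=[30,60,-10] → ·
    (3,5)@(7, 11): e=[8,0,72] → #  [on edge]
    (7,5)@(15, 11): e=[16,80,-16] → ·
    (2,6)@(5, 13): e=[-8,0,88] → ·  [on edge]
    (6,6)@(13, 13): e=[0,80,0] → ·  [on edge]
    (1,7)@(3, 15): e=[-24,0,104] → ·  [on edge]
    (0,8)@(1, 17): e=[-40,0,120] → ·  [on edge]
  covered (12 px):
    · · · · · · · · · ·
    · · · · · · · # · ·
    · · · · · · # # · ·
    · · · · · # # · · ·
    · · · · # # # · · ·
    · · · # # # # · · ·
    · · · · · · · · · ·
    · · · · · · · · · ·
    · · · · · · · · · ·
T1:
  2·area = 80
  edge (6, 12)→(9, 1): d=(3,-11) top-left  bias=+0
  edge (9, 1)→(16, 2): d=(7,1) right/bottom  bias=-1
  edge (16, 2)→(6, 12): d=(-10,10) right/bottom  bias=-1
    (4,0)@(9, 1): e=[0,0,80] → ·  [on edge]
    (8,0)@(17, 1): e=[88,-8,0] → ·  [on edge]
    (4,1)@(9, 3): e=[6,14,60] → #
    (5,1)@(11, 3): e=[28,12,40] → #
    (6,1)@(13, 3): e=[50,10,20] → #
    (7,1)@(15, 3): e=[72,8,0] → ·  [on edge]
    (4,2)@(9, 5): e=[12,28,40] → #
    (6,2)@(13, 5): e=[56,24,0] → ·  [on edge]
    (4,3)@(9, 7): e=[18,42,20] → #
    (5,3)@(11, 7): e=[40,40,0] → ·  [on edge]
    (3,4)@(7, 9): e=[2,58,20] → #
    (4,4)@(9, 9): e=[24,56,0] → ·  [on edge]
    (3,5)@(7, 11): e=[8,72,0] → ·  [on edge]
    (2,6)@(5, 13): e=[-8,88,0] → ·  [on edge]
    (1,7)@(3, 15): e=[-24,104,0] → ·  [on edge]
    (0,8)@(1, 17): e=[-40,120,0] → ·  [on edge]
  covered (7 px):
    · · · · · · · · · ·
    · · · · # # # · · ·
    · · · · # # · · · ·
    · · · · # · · · · ·
    · · · # · · · · · ·
    · · · · · · · · · ·
    · · · · · · · · · ·
    · · · · · · · · · ·
    · · · · · · · · · ·

Z-buffer (winner per pixel, '.' = empty):
  . . . . . . . . . .
  . . . . 1 1 1 0 . .
  . . . . 1 1 0 0 . .
  . . . . 1 0 0 . . .
  . . . 1 0 0 0 . . .
  . . . 0 0 0 0 . . .
  . . . . . . . . . .
  . . . . . . . . . .
  . . . . . . . . . .

Answer: 1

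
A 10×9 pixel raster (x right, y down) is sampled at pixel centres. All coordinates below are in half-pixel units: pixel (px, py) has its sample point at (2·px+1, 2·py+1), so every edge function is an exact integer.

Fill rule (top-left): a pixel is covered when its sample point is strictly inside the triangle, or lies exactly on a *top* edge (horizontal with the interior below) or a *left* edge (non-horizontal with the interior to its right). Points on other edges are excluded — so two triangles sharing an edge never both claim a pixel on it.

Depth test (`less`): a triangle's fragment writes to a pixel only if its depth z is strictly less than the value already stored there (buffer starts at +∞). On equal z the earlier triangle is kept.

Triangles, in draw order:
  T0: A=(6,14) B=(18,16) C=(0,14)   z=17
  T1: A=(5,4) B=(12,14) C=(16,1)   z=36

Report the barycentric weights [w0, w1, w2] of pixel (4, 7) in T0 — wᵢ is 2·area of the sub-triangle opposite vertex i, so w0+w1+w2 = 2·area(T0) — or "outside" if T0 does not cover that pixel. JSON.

T0:
  2·area = 12
  edge (6, 14)→(18, 16): d=(12,2) right/bottom  bias=-1
  edge (18, 16)→(0, 14): d=(-18,-2) top-left  bias=+0
  edge (0, 14)→(6, 14): d=(6,0) top-left  bias=+0
    (4,7)@(9, 15): e=[6,0,6] → X  [on edge]
    (5,7)@(11, 15): e=[2,4,6] → X
    (6,7)@(13, 15): e=[-2,8,6] → .
    (4,8)@(9, 17): e=[30,-36,18] → .
    (5,8)@(11, 17): e=[26,-32,18] → .
  covered (2 px):
    . . . . . . . . . .
    . . . . . . . . . .
    . . . . . . . . . .
    . . . . . . . . . .
    . . . . . . . . . .
    . . . . . . . . . .
    . . . . . . . . . .
    . . . . X X . . . .
    . . . . . . . . . .
T1:
  2·area = 131  (B↔C swapped to make it positive)
  edge (5, 4)→(16, 1): d=(11,-3) top-left  bias=+0
  edge (16, 1)→(12, 14): d=(-4,13) right/bottom  bias=-1
  edge (12, 14)→(5, 4): d=(-7,-10) top-left  bias=+0
    (4,1)@(9, 3): e=[1,83,47] → X
    (5,1)@(11, 3): e=[7,57,67] → X
    (6,1)@(13, 3): e=[13,31,87] → X
    (7,1)@(15, 3): e=[19,5,107] → X
    (8,1)@(17, 3): e=[25,-21,127] → .
    (3,2)@(7, 5): e=[17,101,13] → X
    (7,2)@(15, 5): e=[41,-3,93] → .
    (3,3)@(7, 7): e=[39,93,-1] → .
    (4,3)@(9, 7): e=[45,67,19] → X
    (7,3)@(15, 7): e=[63,-11,79] → .
    (4,4)@(9, 9): e=[67,59,5] → X
    (7,4)@(15, 9): e=[85,-19,65] → .
  covered (15 px):
    . . . . . . . . . .
    . . . . X X X X . .
    . . . X X X X . . .
    . . . . X X X . . .
    . . . . X X X . . .
    . . . . . X . . . .
    . . . . . . . . . .
    . . . . . . . . . .
    . . . . . . . . . .

Answer: [0,6,6]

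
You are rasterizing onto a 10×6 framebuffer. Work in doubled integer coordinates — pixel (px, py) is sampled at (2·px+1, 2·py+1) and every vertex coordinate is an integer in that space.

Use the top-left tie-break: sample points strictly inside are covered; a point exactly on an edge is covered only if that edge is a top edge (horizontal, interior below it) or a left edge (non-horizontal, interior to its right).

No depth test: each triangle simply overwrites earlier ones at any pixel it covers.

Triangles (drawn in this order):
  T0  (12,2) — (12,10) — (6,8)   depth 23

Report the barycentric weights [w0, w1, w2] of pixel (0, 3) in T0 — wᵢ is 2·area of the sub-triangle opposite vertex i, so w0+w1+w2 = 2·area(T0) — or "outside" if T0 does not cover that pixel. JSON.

T0:
  2·area = 48
  edge (12, 2)→(12, 10): d=(0,8) right/bottom  bias=-1
  edge (12, 10)→(6, 8): d=(-6,-2) top-left  bias=+0
  edge (6, 8)→(12, 2): d=(6,-6) top-left  bias=+0
    (6,0)@(13, 1): e=[-8,56,0] → ·  [on edge]
    (5,1)@(11, 3): e=[8,40,0] → #  [on edge]
    (6,1)@(13, 3): e=[-8,44,12] → ·
    (4,2)@(9, 5): e=[24,24,0] → #  [on edge]
    (6,2)@(13, 5): e=[-8,32,24] → ·
    (1,3)@(3, 7): e=[72,0,-24] → ·  [on edge]
    (3,3)@(7, 7): e=[40,8,0] → #  [on edge]
    (6,3)@(13, 7): e=[-8,20,36] → ·
    (2,4)@(5, 9): e=[56,-8,0] → ·  [on edge]
    (3,4)@(7, 9): e=[40,-4,12] → ·
    (4,4)@(9, 9): e=[24,0,24] → #  [on edge]
    (6,4)@(13, 9): e=[-8,8,48] → ·
    (1,5)@(3, 11): e=[72,-24,0] → ·  [on edge]
    (7,5)@(15, 11): e=[-24,0,72] → ·  [on edge]
  covered (8 px):
    · · · · · · · · · ·
    · · · · · # · · · ·
    · · · · # # · · · ·
    · · · # # # · · · ·
    · · · · # # · · · ·
    · · · · · · · · · ·

Final: "outside"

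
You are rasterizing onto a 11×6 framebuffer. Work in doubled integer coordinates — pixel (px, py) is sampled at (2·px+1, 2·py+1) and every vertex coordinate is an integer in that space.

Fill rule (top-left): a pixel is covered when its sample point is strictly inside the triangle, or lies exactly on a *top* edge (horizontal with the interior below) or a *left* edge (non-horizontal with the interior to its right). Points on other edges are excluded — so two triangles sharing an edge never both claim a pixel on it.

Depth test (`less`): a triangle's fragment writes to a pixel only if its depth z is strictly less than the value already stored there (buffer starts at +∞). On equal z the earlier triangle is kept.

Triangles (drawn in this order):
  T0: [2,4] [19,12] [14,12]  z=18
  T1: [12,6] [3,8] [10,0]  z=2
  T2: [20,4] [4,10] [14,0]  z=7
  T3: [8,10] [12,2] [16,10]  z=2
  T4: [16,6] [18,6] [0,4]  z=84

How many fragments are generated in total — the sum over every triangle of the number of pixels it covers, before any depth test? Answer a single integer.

T0:
  2·area = 40
  edge (2, 4)→(19, 12): d=(17,8) right/bottom  bias=-1
  edge (19, 12)→(14, 12): d=(-5,0) right/bottom  bias=-1
  edge (14, 12)→(2, 4): d=(-12,-8) top-left  bias=+0
    (3,3)@(7, 7): e=[11,25,4] → █
    (4,3)@(9, 7): e=[-5,25,20] → ·
    (3,4)@(7, 9): e=[45,15,-20] → ·
    (5,4)@(11, 9): e=[13,15,12] → █
    (6,4)@(13, 9): e=[-3,15,28] → ·
    (5,5)@(11, 11): e=[47,5,-12] → ·
    (6,5)@(13, 11): e=[31,5,4] → █
    (7,5)@(15, 11): e=[15,5,20] → █
    (8,5)@(17, 11): e=[-1,5,36] → ·
  covered (4 px):
    · · · · · · · · · · ·
    · · · · · · · · · · ·
    · · · · · · · · · · ·
    · · · █ · · · · · · ·
    · · · · · █ · · · · ·
    · · · · · · █ █ · · ·
T1:
  2·area = 58
  edge (12, 6)→(3, 8): d=(-9,2) right/bottom  bias=-1
  edge (3, 8)→(10, 0): d=(7,-8) top-left  bias=+0
  edge (10, 0)→(12, 6): d=(2,6) right/bottom  bias=-1
    (4,1)@(9, 3): e=[33,13,12] → █
    (5,1)@(11, 3): e=[29,29,0] → ·  [on edge]
    (3,2)@(7, 5): e=[19,11,28] → █
    (5,2)@(11, 5): e=[11,43,4] → █
    (6,2)@(13, 5): e=[7,59,-8] → ·
    (2,3)@(5, 7): e=[5,9,44] → █
    (4,3)@(9, 7): e=[-3,41,20] → ·
    (5,3)@(11, 7): e=[-7,57,8] → ·
    (2,4)@(5, 9): e=[-13,23,48] → ·
    (3,4)@(7, 9): e=[-17,39,36] → ·
    (6,4)@(13, 9): e=[-29,87,0] → ·  [on edge]
  covered (6 px):
    · · · · · · · · · · ·
    · · · · █ · · · · · ·
    · · · █ █ █ · · · · ·
    · · █ █ · · · · · · ·
    · · · · · · · · · · ·
    · · · · · · · · · · ·
T2:
  2·area = 100
  edge (20, 4)→(4, 10): d=(-16,6) right/bottom  bias=-1
  edge (4, 10)→(14, 0): d=(10,-10) top-left  bias=+0
  edge (14, 0)→(20, 4): d=(6,4) right/bottom  bias=-1
    (6,0)@(13, 1): e=[90,0,10] → █  [on edge]
    (7,0)@(15, 1): e=[78,20,2] → █
    (8,0)@(17, 1): e=[66,40,-6] → ·
    (5,1)@(11, 3): e=[70,0,30] → █  [on edge]
    (8,1)@(17, 3): e=[34,60,6] → █
    (9,1)@(19, 3): e=[22,80,-2] → ·
    (4,2)@(9, 5): e=[50,0,50] → █  [on edge]
    (9,2)@(19, 5): e=[-10,100,10] → ·
    (3,3)@(7, 7): e=[30,0,70] → █  [on edge]
    (6,3)@(13, 7): e=[-6,60,46] → ·
    (7,3)@(15, 7): e=[-18,80,38] → ·
    (8,3)@(17, 7): e=[-30,100,30] → ·
    (2,4)@(5, 9): e=[10,0,90] → █  [on edge]
    (1,5)@(3, 11): e=[-10,0,110] → ·  [on edge]
  covered (15 px):
    · · · · · · █ █ · · ·
    · · · · · █ █ █ █ · ·
    · · · · █ █ █ █ █ · ·
    · · · █ █ █ · · · · ·
    · · █ · · · · · · · ·
    · · · · · · · · · · ·
T3:
  2·area = 64
  edge (8, 10)→(12, 2): d=(4,-8) top-left  bias=+0
  edge (12, 2)→(16, 10): d=(4,8) right/bottom  bias=-1
  edge (16, 10)→(8, 10): d=(-8,0) right/bottom  bias=-1
    (5,2)@(11, 5): e=[4,20,40] → █
    (6,2)@(13, 5): e=[20,4,40] → █
    (7,2)@(15, 5): e=[36,-12,40] → ·
    (5,3)@(11, 7): e=[12,28,24] → █
    (7,3)@(15, 7): e=[44,-4,24] → ·
    (4,4)@(9, 9): e=[4,52,8] → █
    (7,4)@(15, 9): e=[52,4,8] → █
    (8,4)@(17, 9): e=[68,-12,8] → ·
    (4,5)@(9, 11): e=[12,60,-8] → ·
    (5,5)@(11, 11): e=[28,44,-8] → ·
    (6,5)@(13, 11): e=[44,28,-8] → ·
    (7,5)@(15, 11): e=[60,12,-8] → ·
  covered (8 px):
    · · · · · · · · · · ·
    · · · · · · · · · · ·
    · · · · · █ █ · · · ·
    · · · · · █ █ · · · ·
    · · · · █ █ █ █ · · ·
    · · · · · · · · · · ·
T4:
  2·area = 4  (B↔C swapped to make it positive)
  edge (16, 6)→(0, 4): d=(-16,-2) top-left  bias=+0
  edge (0, 4)→(18, 6): d=(18,2) right/bottom  bias=-1
  edge (18, 6)→(16, 6): d=(-2,0) right/bottom  bias=-1
    (4,2)@(9, 5): e=[2,0,2] → ·  [on edge]
  covered (0 px):
    · · · · · · · · · · ·
    · · · · · · · · · · ·
    · · · · · · · · · · ·
    · · · · · · · · · · ·
    · · · · · · · · · · ·
    · · · · · · · · · · ·

Final: 33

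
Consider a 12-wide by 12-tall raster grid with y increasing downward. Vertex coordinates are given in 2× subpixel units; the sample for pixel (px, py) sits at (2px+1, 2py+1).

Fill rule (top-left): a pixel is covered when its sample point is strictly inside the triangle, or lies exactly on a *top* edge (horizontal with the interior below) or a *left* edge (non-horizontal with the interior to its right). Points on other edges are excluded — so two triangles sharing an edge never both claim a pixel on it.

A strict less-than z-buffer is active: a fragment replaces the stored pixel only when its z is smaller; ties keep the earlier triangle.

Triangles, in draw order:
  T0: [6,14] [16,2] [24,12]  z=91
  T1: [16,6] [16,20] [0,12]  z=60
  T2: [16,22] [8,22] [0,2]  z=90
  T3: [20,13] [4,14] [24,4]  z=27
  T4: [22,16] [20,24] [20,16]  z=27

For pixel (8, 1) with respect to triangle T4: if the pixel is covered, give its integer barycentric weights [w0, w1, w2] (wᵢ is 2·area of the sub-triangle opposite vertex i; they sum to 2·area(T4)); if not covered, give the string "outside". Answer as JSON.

T0:
  2·area = 196
  edge (6, 14)→(16, 2): d=(10,-12) top-left  bias=+0
  edge (16, 2)→(24, 12): d=(8,10) right/bottom  bias=-1
  edge (24, 12)→(6, 14): d=(-18,2) right/bottom  bias=-1
    (7,2)@(15, 5): e=[18,34,144] → X
    (8,2)@(17, 5): e=[42,14,140] → X
    (9,2)@(19, 5): e=[66,-6,136] → .
    (6,3)@(13, 7): e=[14,70,112] → X
    (9,3)@(19, 7): e=[86,10,100] → X
    (10,3)@(21, 7): e=[110,-10,96] → .
    (5,4)@(11, 9): e=[10,106,80] → X
    (10,4)@(21, 9): e=[130,6,60] → X
    (11,4)@(23, 9): e=[154,-14,56] → .
    (4,5)@(9, 11): e=[6,142,48] → X
    (11,5)@(23, 11): e=[174,2,20] → X
    (3,6)@(7, 13): e=[2,178,16] → X
    (7,6)@(15, 13): e=[98,98,0] → .  [on edge]
  covered (24 px):
    . . . . . . . . . . . .
    . . . . . . . . . . . .
    . . . . . . . X X . . .
    . . . . . . X X X X . .
    . . . . . X X X X X X .
    . . . . X X X X X X X X
    . . . X X X X . . . . .
    . . . . . . . . . . . .
    . . . . . . . . . . . .
    . . . . . . . . . . . .
    . . . . . . . . . . . .
    . . . . . . . . . . . .
T1:
  2·area = 224
  edge (16, 6)→(16, 20): d=(0,14) right/bottom  bias=-1
  edge (16, 20)→(0, 12): d=(-16,-8) top-left  bias=+0
  edge (0, 12)→(16, 6): d=(16,-6) top-left  bias=+0
    (7,3)@(15, 7): e=[14,200,10] → X
    (8,3)@(17, 7): e=[-14,216,22] → .
    (4,4)@(9, 9): e=[98,120,6] → X
    (5,4)@(11, 9): e=[70,136,18] → X
    (6,4)@(13, 9): e=[42,152,30] → X
    (8,4)@(17, 9): e=[-14,184,54] → .
    (1,5)@(3, 11): e=[182,40,2] → X
    (2,5)@(5, 11): e=[154,56,14] → X
    (3,5)@(7, 11): e=[126,72,26] → X
    (8,5)@(17, 11): e=[-14,152,86] → .
    (1,6)@(3, 13): e=[182,8,34] → X
    (8,6)@(17, 13): e=[-14,120,118] → .
  covered (28 px):
    . . . . . . . . . . . .
    . . . . . . . . . . . .
    . . . . . . . . . . . .
    . . . . . . . X . . . .
    . . . . X X X X . . . .
    . X X X X X X X . . . .
    . X X X X X X X . . . .
    . . . X X X X X . . . .
    . . . . . X X X . . . .
    . . . . . . . X . . . .
    . . . . . . . . . . . .
    . . . . . . . . . . . .
T2:
  2·area = 160
  edge (16, 22)→(8, 22): d=(-8,0) right/bottom  bias=-1
  edge (8, 22)→(0, 2): d=(-8,-20) top-left  bias=+0
  edge (0, 2)→(16, 22): d=(16,20) right/bottom  bias=-1
    (1,3)@(3, 7): e=[120,20,20] → X
    (2,3)@(5, 7): e=[120,60,-20] → .
    (1,4)@(3, 9): e=[104,4,52] → X
    (2,4)@(5, 9): e=[104,44,12] → X
    (3,4)@(7, 9): e=[104,84,-28] → .
    (1,5)@(3, 11): e=[88,-12,84] → .
    (2,5)@(5, 11): e=[88,28,44] → X
    (3,5)@(7, 11): e=[88,68,4] → X
    (4,5)@(9, 11): e=[88,108,-36] → .
    (2,6)@(5, 13): e=[72,12,76] → X
    (4,6)@(9, 13): e=[72,92,-4] → .
    (2,7)@(5, 15): e=[56,-4,108] → .
  covered (20 px):
    . . . . . . . . . . . .
    . . . . . . . . . . . .
    . . . . . . . . . . . .
    . X . . . . . . . . . .
    . X X . . . . . . . . .
    . . X X . . . . . . . .
    . . X X . . . . . . . .
    . . . X X . . . . . . .
    . . . X X X . . . . . .
    . . . X X X X . . . . .
    . . . . X X X X . . . .
    . . . . . . . . . . . .
T3:
  2·area = 140
  edge (20, 13)→(4, 14): d=(-16,1) right/bottom  bias=-1
  edge (4, 14)→(24, 4): d=(20,-10) top-left  bias=+0
  edge (24, 4)→(20, 13): d=(-4,9) right/bottom  bias=-1
    (11,2)@(23, 5): e=[125,10,5] → X
    (9,3)@(19, 7): e=[97,10,33] → X
    (10,3)@(21, 7): e=[95,30,15] → X
    (11,3)@(23, 7): e=[93,50,-3] → .
    (7,4)@(15, 9): e=[69,10,61] → X
    (8,4)@(17, 9): e=[67,30,43] → X
    (11,4)@(23, 9): e=[61,90,-11] → .
    (5,5)@(11, 11): e=[41,10,89] → X
    (6,5)@(13, 11): e=[39,30,71] → X
    (10,5)@(21, 11): e=[31,110,-1] → .
    (3,6)@(7, 13): e=[13,10,117] → X
    (4,6)@(9, 13): e=[11,30,99] → X
  covered (19 px):
    . . . . . . . . . . . .
    . . . . . . . . . . . .
    . . . . . . . . . . . X
    . . . . . . . . . X X .
    . . . . . . . X X X X .
    . . . . . X X X X X . .
    . . . X X X X X X X . .
    . . . . . . . . . . . .
    . . . . . . . . . . . .
    . . . . . . . . . . . .
    . . . . . . . . . . . .
    . . . . . . . . . . . .
T4:
  2·area = 16
  edge (22, 16)→(20, 24): d=(-2,8) right/bottom  bias=-1
  edge (20, 24)→(20, 16): d=(0,-8) top-left  bias=+0
  edge (20, 16)→(22, 16): d=(2,0) top-left  bias=+0
    (10,8)@(21, 17): e=[6,8,2] → X
    (11,8)@(23, 17): e=[-10,24,2] → .
    (10,9)@(21, 19): e=[2,8,6] → X
    (11,9)@(23, 19): e=[-14,24,6] → .
    (10,10)@(21, 21): e=[-2,8,10] → .
  covered (2 px):
    . . . . . . . . . . . .
    . . . . . . . . . . . .
    . . . . . . . . . . . .
    . . . . . . . . . . . .
    . . . . . . . . . . . .
    . . . . . . . . . . . .
    . . . . . . . . . . . .
    . . . . . . . . . . . .
    . . . . . . . . . . X .
    . . . . . . . . . . X .
    . . . . . . . . . . . .
    . . . . . . . . . . . .

Final: "outside"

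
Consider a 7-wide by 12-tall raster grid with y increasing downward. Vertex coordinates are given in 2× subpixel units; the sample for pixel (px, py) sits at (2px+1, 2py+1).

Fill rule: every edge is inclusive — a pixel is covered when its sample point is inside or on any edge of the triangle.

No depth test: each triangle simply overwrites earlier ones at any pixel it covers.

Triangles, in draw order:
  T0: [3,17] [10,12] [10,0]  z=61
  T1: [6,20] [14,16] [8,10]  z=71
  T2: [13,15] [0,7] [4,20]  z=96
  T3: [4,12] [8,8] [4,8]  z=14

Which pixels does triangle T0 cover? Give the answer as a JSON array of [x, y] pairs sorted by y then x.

T0:
  2·area = 84  (B↔C swapped to make it positive)
  edge (3, 17)→(10, 0): d=(7,-17) inclusive
  edge (10, 0)→(10, 12): d=(0,12) inclusive
  edge (10, 12)→(3, 17): d=(-7,5) inclusive
    (4,1)@(9, 3): e=[4,12,68] → X
    (5,1)@(11, 3): e=[38,-12,58] → .
    (4,2)@(9, 5): e=[18,12,54] → X
    (5,2)@(11, 5): e=[52,-12,44] → .
    (4,3)@(9, 7): e=[32,12,40] → X
    (5,3)@(11, 7): e=[66,-12,30] → .
    (3,4)@(7, 9): e=[12,36,36] → X
    (5,4)@(11, 9): e=[80,-12,16] → .
    (3,5)@(7, 11): e=[26,36,22] → X
    (5,5)@(11, 11): e=[94,-12,2] → .
    (2,6)@(5, 13): e=[6,60,18] → X
    (4,6)@(9, 13): e=[74,12,-2] → .
    (1,8)@(3, 17): e=[0,84,0] → X  [on edge]
  covered (11 px):
    . . . . . . .
    . . . . X . .
    . . . . X . .
    . . . . X . .
    . . . X X . .
    . . . X X . .
    . . X X . . .
    . . X . . . .
    . X . . . . .
    . . . . . . .
    . . . . . . .
    . . . . . . .
T1:
  2·area = 72  (B↔C swapped to make it positive)
  edge (6, 20)→(8, 10): d=(2,-10) inclusive
  edge (8, 10)→(14, 16): d=(6,6) inclusive
  edge (14, 16)→(6, 20): d=(-8,4) inclusive
    (0,1)@(1, 3): e=[-84,0,156] → .  [on edge]
    (1,2)@(3, 5): e=[-60,0,132] → .  [on edge]
    (4,2)@(9, 5): e=[0,-36,108] → .  [on edge]
    (2,3)@(5, 7): e=[-36,0,108] → .  [on edge]
    (3,4)@(7, 9): e=[-12,0,84] → .  [on edge]
    (4,5)@(9, 11): e=[12,0,60] → X  [on edge]
    (5,5)@(11, 11): e=[32,-12,52] → .
    (4,6)@(9, 13): e=[16,12,44] → X
    (5,6)@(11, 13): e=[36,0,36] → X  [on edge]
    (6,6)@(13, 13): e=[56,-12,28] → .
    (3,7)@(7, 15): e=[0,36,36] → X  [on edge]
    (6,7)@(13, 15): e=[60,0,12] → X  [on edge]
  covered (11 px):
    . . . . . . .
    . . . . . . .
    . . . . . . .
    . . . . . . .
    . . . . . . .
    . . . . X . .
    . . . . X X .
    . . . X X X X
    . . . X X X .
    . . . X . . .
    . . . . . . .
    . . . . . . .
T2:
  2·area = 137  (B↔C swapped to make it positive)
  edge (13, 15)→(4, 20): d=(-9,5) inclusive
  edge (4, 20)→(0, 7): d=(-4,-13) inclusive
  edge (0, 7)→(13, 15): d=(13,8) inclusive
    (0,4)@(1, 9): e=[114,5,18] → X
    (1,4)@(3, 9): e=[104,31,2] → X
    (2,4)@(5, 9): e=[94,57,-14] → .
    (0,5)@(1, 11): e=[96,-3,44] → .
    (1,5)@(3, 11): e=[86,23,28] → X
    (2,5)@(5, 11): e=[76,49,12] → X
    (3,5)@(7, 11): e=[66,75,-4] → .
    (1,6)@(3, 13): e=[68,15,54] → X
    (3,6)@(7, 13): e=[48,67,22] → X
    (4,6)@(9, 13): e=[38,93,6] → X
    (5,6)@(11, 13): e=[28,119,-10] → .
    (1,7)@(3, 15): e=[50,7,80] → X
    (6,7)@(13, 15): e=[0,137,0] → X  [on edge]
  covered (18 px):
    . . . . . . .
    . . . . . . .
    . . . . . . .
    . . . . . . .
    X X . . . . .
    . X X . . . .
    . X X X X . .
    . X X X X X X
    . . X X X . .
    . . X . . . .
    . . . . . . .
    . . . . . . .
T3:
  2·area = 16  (B↔C swapped to make it positive)
  edge (4, 12)→(4, 8): d=(0,-4) inclusive
  edge (4, 8)→(8, 8): d=(4,0) inclusive
  edge (8, 8)→(4, 12): d=(-4,4) inclusive
    (6,1)@(13, 3): e=[36,-20,0] → .  [on edge]
    (5,2)@(11, 5): e=[28,-12,0] → .  [on edge]
    (4,3)@(9, 7): e=[20,-4,0] → .  [on edge]
    (2,4)@(5, 9): e=[4,4,8] → X
    (3,4)@(7, 9): e=[12,4,0] → X  [on edge]
    (4,4)@(9, 9): e=[20,4,-8] → .
    (2,5)@(5, 11): e=[4,12,0] → X  [on edge]
    (3,5)@(7, 11): e=[12,12,-8] → .
    (1,6)@(3, 13): e=[-4,20,0] → .  [on edge]
    (2,6)@(5, 13): e=[4,20,-8] → .
    (0,7)@(1, 15): e=[-12,28,0] → .  [on edge]
  covered (3 px):
    . . . . . . .
    . . . . . . .
    . . . . . . .
    . . . . . . .
    . . X X . . .
    . . X . . . .
    . . . . . . .
    . . . . . . .
    . . . . . . .
    . . . . . . .
    . . . . . . .
    . . . . . . .

Result: [[4,1],[4,2],[4,3],[3,4],[4,4],[3,5],[4,5],[2,6],[3,6],[2,7],[1,8]]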